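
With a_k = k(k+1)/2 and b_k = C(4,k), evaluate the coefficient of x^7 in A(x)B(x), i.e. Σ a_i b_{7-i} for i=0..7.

The convolution is the x^7 coefficient of A(x)B(x).
Σ = 0·0 + 1·0 + 3·0 + 6·1 + 10·4 + 15·6 + 21·4 + 28·1 = 248.

248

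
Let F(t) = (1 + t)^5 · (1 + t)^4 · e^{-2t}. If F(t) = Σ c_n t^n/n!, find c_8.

63616

The EGF product rule gives c_8 = Σ_{k_1+k_2+k_3=8} C(8; k_1,k_2,k_3) · ∏ g_i(k_i), where (1+t)^5 gives the falling factorial (5)_k; (1+t)^4 gives the falling factorial (4)_k; e^{-2t} gives (-2)^k.
g_1(k) for k = 0…8: 1, 5, 20, 60, 120, 120, 0, 0, 0.
g_2(k) for k = 0…8: 1, 4, 12, 24, 24, 0, 0, 0, 0.
g_3(k) for k = 0…8: 1, -2, 4, -8, 16, -32, 64, -128, 256.
First combine the last two factors: h(k) = Σ_j C(k,j)·g_2(j)·g_3(k−j) for k = 0…8: 1, 2, 0, -8, 8, 48, -224, 320, 1536.
c_8 = Σ_k C(8,k)·g_1(k)·h(8−k) = 1·1·1536 + 8·5·320 + 28·20·(-224) + 56·60·48 + 70·120·8 + 56·120·(-8) = 1536 + 12800 − 125440 + 161280 + 67200 − 53760 = 63616.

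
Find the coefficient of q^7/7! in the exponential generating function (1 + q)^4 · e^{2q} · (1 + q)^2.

261536

The EGF product rule gives c_7 = Σ_{k_1+k_2+k_3=7} C(7; k_1,k_2,k_3) · ∏ g_i(k_i), where (1+q)^4 gives the falling factorial (4)_k; e^{2q} gives (2)^k; (1+q)^2 gives the falling factorial (2)_k.
g_1(k) for k = 0…7: 1, 4, 12, 24, 24, 0, 0, 0.
g_2(k) for k = 0…7: 1, 2, 4, 8, 16, 32, 64, 128.
g_3(k) for k = 0…7: 1, 2, 2, 0, 0, 0, 0, 0.
First combine the last two factors: h(k) = Σ_j C(k,j)·g_2(j)·g_3(k−j) for k = 0…7: 1, 4, 14, 44, 128, 352, 928, 2368.
c_7 = Σ_k C(7,k)·g_1(k)·h(7−k) = 1·1·2368 + 7·4·928 + 21·12·352 + 35·24·128 + 35·24·44 = 2368 + 25984 + 88704 + 107520 + 36960 = 261536.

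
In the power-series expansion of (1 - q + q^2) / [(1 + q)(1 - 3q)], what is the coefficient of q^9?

The denominator gives the recurrence a_n = 2a_(n−1) + 3a_(n−2) for n ≥ 3; the numerator fixes a_0 = 1, a_1 = 1, a_2 = 6.
Iterating: 1, 1, 6, 15, 48, 141, 426, 1275, 3828, 11481, so a_9 = 11481.

11481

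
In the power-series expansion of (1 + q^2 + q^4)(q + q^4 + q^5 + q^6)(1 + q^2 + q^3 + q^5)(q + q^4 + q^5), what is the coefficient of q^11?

15

(1 + q^2 + q^4) has coefficients 1,0,1,0,1 for degrees 0…4.
(q + q^4 + q^5 + q^6) has coefficients 0,1,0,0,1,1,1,0,0,0,0,0 for degrees 0…11.
Multiplying by (1 + q^2 + q^3 + q^5) gives running coefficients 0,1,0,1,2,1,3,2,2,2,1,1 for degrees 0…11.
Finally multiplying by (q + q^4 + q^5), the product of all factors after the first has coefficients 0,0,1,0,1,3,2,4,5,5,6,6 for degrees 0…11.
[q^11] = 1·6 + 1·5 + 1·4 = 15.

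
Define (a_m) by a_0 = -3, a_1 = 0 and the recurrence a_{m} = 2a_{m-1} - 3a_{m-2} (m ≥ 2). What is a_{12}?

-2367

The ordinary generating function has denominator 1 - 2q + 3q^2.
Iterating the recurrence: a_0,…,a_{12} = -3, 0, 9, 18, 9, -36, -99, -90, 117, 504, 657, -198, -2367.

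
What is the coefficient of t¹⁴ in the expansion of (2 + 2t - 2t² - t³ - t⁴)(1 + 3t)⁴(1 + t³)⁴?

(2 + 2t - 2t² - t³ - t⁴) has coefficients 2,2,-2,-1,-1 for degrees 0…4.
(1 + 3t)⁴ has coefficients 1,12,54,108,81,0,0,0,0,0,0,0,0,0,0 for degrees 0…14.
Finally multiplying by (1 + t³)⁴, the product of all factors after the first has coefficients 1,12,54,112,129,216,438,396,324,652,534,216,433,336,54 for degrees 0…14.
[t¹⁴] = 2·54 + 2·336 − 2·433 − 1·216 − 1·534 = -836.

-836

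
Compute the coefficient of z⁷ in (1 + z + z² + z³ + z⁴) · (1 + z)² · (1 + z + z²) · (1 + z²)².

(1 + z + z² + z³ + z⁴) has coefficients 1,1,1,1,1 for degrees 0…4.
(1 + z)² has coefficients 1,2,1,0,0,0,0,0 for degrees 0…7.
Multiplying by (1 + z + z²) gives running coefficients 1,3,4,3,1,0,0,0 for degrees 0…7.
Finally multiplying by (1 + z²)², the product of all factors after the first has coefficients 1,3,6,9,10,9,6,3 for degrees 0…7.
[z⁷] = 1·3 + 1·6 + 1·9 + 1·10 + 1·9 = 37.

37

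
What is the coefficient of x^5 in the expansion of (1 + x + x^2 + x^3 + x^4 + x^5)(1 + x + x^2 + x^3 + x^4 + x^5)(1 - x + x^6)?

1

(1 + x + x^2 + x^3 + x^4 + x^5) has coefficients 1,1,1,1,1,1 for degrees 0…5.
(1 + x + x^2 + x^3 + x^4 + x^5) has coefficients 1,1,1,1,1,1 for degrees 0…5.
Finally multiplying by (1 - x + x^6), the product of all factors after the first has coefficients 1,0,0,0,0,0 for degrees 0…5.
[x^5] = 1·0 + 1·0 + 1·0 + 1·0 + 1·0 + 1·1 = 1.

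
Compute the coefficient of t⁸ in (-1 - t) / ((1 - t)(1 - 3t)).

Partial fractions give a closed form: a_n = (1)·1^n + (-2)·3^n.
At n = 8: a_8 = -13121.

-13121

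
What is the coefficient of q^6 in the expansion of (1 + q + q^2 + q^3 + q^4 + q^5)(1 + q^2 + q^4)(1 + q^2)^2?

10

(1 + q + q^2 + q^3 + q^4 + q^5) has coefficients 1,1,1,1,1,1 for degrees 0…5.
(1 + q^2 + q^4) has coefficients 1,0,1,0,1,0,0 for degrees 0…6.
Finally multiplying by (1 + q^2)^2, the product of all factors after the first has coefficients 1,0,3,0,4,0,3 for degrees 0…6.
[q^6] = 1·3 + 1·0 + 1·4 + 1·0 + 1·3 + 1·0 = 10.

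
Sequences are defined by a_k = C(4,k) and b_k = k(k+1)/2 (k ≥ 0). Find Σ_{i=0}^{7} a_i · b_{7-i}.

This is [x^7] in the product of the two ordinary generating functions.
Σ = 1·28 + 4·21 + 6·15 + 4·10 + 1·6 + 0·3 + 0·1 + 0·0 = 248.

248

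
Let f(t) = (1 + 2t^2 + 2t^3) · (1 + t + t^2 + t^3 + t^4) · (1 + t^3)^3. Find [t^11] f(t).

(1 + 2t^2 + 2t^3) has coefficients 1,0,2,2 for degrees 0…3.
(1 + t + t^2 + t^3 + t^4) has coefficients 1,1,1,1,1,0,0,0,0,0,0,0 for degrees 0…11.
Finally multiplying by (1 + t^3)^3, the product of all factors after the first has coefficients 1,1,1,4,4,3,6,6,3,4,4,1 for degrees 0…11.
[t^11] = 1·1 + 2·4 + 2·3 = 15.

15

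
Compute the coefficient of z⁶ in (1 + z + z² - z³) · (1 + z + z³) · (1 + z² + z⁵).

1

(1 + z + z² - z³) has coefficients 1,1,1,-1 for degrees 0…3.
(1 + z + z³) has coefficients 1,1,0,1,0,0,0 for degrees 0…6.
Finally multiplying by (1 + z² + z⁵), the product of all factors after the first has coefficients 1,1,1,2,0,2,1 for degrees 0…6.
[z⁶] = 1·1 + 1·2 + 1·0 − 1·2 = 1.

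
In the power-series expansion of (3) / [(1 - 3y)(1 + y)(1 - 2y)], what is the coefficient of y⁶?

4665

The denominator gives the recurrence a_n = 4a_(n−1) − a_(n−2) − 6a_(n−3) for n ≥ 3; the numerator fixes a_0 = 3, a_1 = 12, a_2 = 45.
Iterating: 3, 12, 45, 150, 483, 1512, 4665, so a_6 = 4665.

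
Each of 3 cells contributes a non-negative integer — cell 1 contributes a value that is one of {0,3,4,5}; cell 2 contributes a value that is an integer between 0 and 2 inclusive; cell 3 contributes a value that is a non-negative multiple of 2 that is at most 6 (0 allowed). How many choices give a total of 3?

2

The generating function for the choices is (1 + y^3 + y^4 + y^5)·(1 + y + y^2)·(1 + y^2 + y^4 + y^6); the count is [y^3].
(1 + y^3 + y^4 + y^5) has coefficients 1,0,0,1 for degrees 0…3.
(1 + y + y^2) has coefficients 1,1,1,0 for degrees 0…3.
Finally multiplying by (1 + y^2 + y^4 + y^6), the product of all factors after the first has coefficients 1,1,2,1 for degrees 0…3.
[y^3] = 1·1 + 1·1 = 2.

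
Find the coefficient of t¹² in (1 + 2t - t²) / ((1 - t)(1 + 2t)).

The denominator gives the recurrence a_n = −a_(n−1) + 2a_(n−2) for n ≥ 3; the numerator fixes a_0 = 1, a_1 = 1, a_2 = 0.
Iterating: 1, 1, 0, 2, -2, 6, -10, 22, -42, 86, -170, 342, -682, so a_12 = -682.

-682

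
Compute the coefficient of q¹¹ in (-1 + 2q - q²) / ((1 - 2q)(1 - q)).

-1024

The denominator gives the recurrence a_n = 3a_(n−1) − 2a_(n−2) for n ≥ 3; the numerator fixes a_0 = -1, a_1 = -1, a_2 = -2.
Iterating: -1, -1, -2, -4, -8, -16, -32, -64, -128, -256, -512, -1024, so a_11 = -1024.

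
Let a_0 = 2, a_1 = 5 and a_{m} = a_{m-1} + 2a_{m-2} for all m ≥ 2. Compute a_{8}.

The ordinary generating function has denominator 1 - q - 2q^2.
Iterating the recurrence: a_0,…,a_{8} = 2, 5, 9, 19, 37, 75, 149, 299, 597.

597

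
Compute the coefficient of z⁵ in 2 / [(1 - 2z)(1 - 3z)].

The denominator gives the recurrence a_n = 5a_(n−1) − 6a_(n−2) for n ≥ 2; the numerator fixes a_0 = 2, a_1 = 10.
Iterating: 2, 10, 38, 130, 422, 1330, so a_5 = 1330.

1330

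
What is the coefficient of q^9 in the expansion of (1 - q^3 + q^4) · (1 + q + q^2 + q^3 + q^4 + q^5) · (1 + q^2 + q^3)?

1

(1 - q^3 + q^4) has coefficients 1,0,0,-1,1 for degrees 0…4.
(1 + q + q^2 + q^3 + q^4 + q^5) has coefficients 1,1,1,1,1,1,0,0,0,0 for degrees 0…9.
Finally multiplying by (1 + q^2 + q^3), the product of all factors after the first has coefficients 1,1,2,3,3,3,2,2,1,0 for degrees 0…9.
[q^9] = 1·0 − 1·2 + 1·3 = 1.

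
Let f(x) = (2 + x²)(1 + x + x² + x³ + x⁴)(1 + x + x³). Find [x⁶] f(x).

(2 + x²) has coefficients 2,0,1 for degrees 0…2.
(1 + x + x² + x³ + x⁴) has coefficients 1,1,1,1,1,0,0 for degrees 0…6.
Finally multiplying by (1 + x + x³), the product of all factors after the first has coefficients 1,2,2,3,3,2,1 for degrees 0…6.
[x⁶] = 2·1 + 1·3 = 5.

5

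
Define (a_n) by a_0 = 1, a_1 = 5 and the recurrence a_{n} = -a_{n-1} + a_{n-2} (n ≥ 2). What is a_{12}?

-631

The ordinary generating function has denominator 1 + z - z^2.
Iterating the recurrence: a_0,…,a_{12} = 1, 5, -4, 9, -13, 22, -35, 57, -92, 149, -241, 390, -631.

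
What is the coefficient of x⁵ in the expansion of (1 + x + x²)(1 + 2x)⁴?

(1 + x + x²) has coefficients 1,1,1 for degrees 0…2.
(1 + 2x)⁴ has coefficients 1,8,24,32,16,0 for degrees 0…5.
[x⁵] = 1·0 + 1·16 + 1·32 = 48.

48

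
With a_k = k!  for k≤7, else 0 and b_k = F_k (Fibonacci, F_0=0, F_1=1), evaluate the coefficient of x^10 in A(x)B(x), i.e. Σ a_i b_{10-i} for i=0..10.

13241

This is [x^10] in the product of the two ordinary generating functions.
Σ = 1·55 + 1·34 + 2·21 + 6·13 + 24·8 + 120·5 + 720·3 + 5040·2 + 0·1 + 0·1 + 0·0 = 13241.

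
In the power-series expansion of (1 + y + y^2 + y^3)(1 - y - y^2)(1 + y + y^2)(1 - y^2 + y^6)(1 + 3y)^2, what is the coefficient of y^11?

-37

(1 + y + y^2 + y^3) has coefficients 1,1,1,1 for degrees 0…3.
(1 - y - y^2) has coefficients 1,-1,-1,0,0,0,0,0,0,0,0,0 for degrees 0…11.
Multiplying by (1 + y + y^2) gives running coefficients 1,0,-1,-2,-1,0,0,0,0,0,0,0 for degrees 0…11.
Multiplying by (1 - y^2 + y^6) gives running coefficients 1,0,-2,-2,0,2,2,0,-1,-2,-1,0 for degrees 0…11.
Finally multiplying by (1 + 3y)^2, the product of all factors after the first has coefficients 1,6,7,-14,-30,-16,14,30,17,-8,-22,-24 for degrees 0…11.
[y^11] = 1·(-24) + 1·(-22) + 1·(-8) + 1·17 = -37.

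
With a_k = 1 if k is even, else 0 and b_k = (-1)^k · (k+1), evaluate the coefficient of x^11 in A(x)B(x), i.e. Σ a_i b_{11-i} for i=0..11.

Write out a_i and b_{11-i} for i = 0,…,11 and sum the products.
Σ = 1·(-12) + 0·11 + 1·(-10) + 0·9 + 1·(-8) + 0·7 + 1·(-6) + 0·5 + 1·(-4) + 0·3 + 1·(-2) + 0·1 = -42.

-42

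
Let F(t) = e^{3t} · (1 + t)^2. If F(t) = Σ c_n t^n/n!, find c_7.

22599

The EGF product rule gives c_7 = Σ_{k_1+k_2=7} C(7; k_1,k_2) · ∏ g_i(k_i), where e^{3t} gives (3)^k; (1+t)^2 gives the falling factorial (2)_k.
g_1(k) for k = 0…7: 1, 3, 9, 27, 81, 243, 729, 2187.
g_2(k) for k = 0…7: 1, 2, 2, 0, 0, 0, 0, 0.
c_7 = Σ_k C(7,k)·g_1(k)·g_2(7−k) = 21·243·2 + 7·729·2 + 1·2187·1 = 10206 + 10206 + 2187 = 22599.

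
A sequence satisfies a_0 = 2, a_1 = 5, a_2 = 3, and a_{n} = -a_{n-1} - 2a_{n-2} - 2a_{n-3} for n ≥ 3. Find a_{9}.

115

The ordinary generating function has denominator 1 + z + 2z^2 + 2z^3.
Iterating the recurrence: a_0,…,a_{9} = 2, 5, 3, -17, 1, 27, 5, -61, -3, 115.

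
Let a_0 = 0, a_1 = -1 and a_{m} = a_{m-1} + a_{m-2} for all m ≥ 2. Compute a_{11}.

-89

The ordinary generating function has denominator 1 - z - z^2.
Iterating the recurrence: a_0,…,a_{11} = 0, -1, -1, -2, -3, -5, -8, -13, -21, -34, -55, -89.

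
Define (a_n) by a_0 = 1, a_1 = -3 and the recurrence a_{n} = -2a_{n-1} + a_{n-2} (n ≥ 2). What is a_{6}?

The ordinary generating function has denominator 1 + 2q - q^2.
Iterating the recurrence: a_0,…,a_{6} = 1, -3, 7, -17, 41, -99, 239.

239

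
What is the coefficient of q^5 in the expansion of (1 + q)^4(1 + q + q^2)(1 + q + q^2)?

(1 + q)^4 has coefficients 1,4,6,4,1 for degrees 0…4.
(1 + q + q^2) has coefficients 1,1,1,0,0,0 for degrees 0…5.
Finally multiplying by (1 + q + q^2), the product of all factors after the first has coefficients 1,2,3,2,1,0 for degrees 0…5.
[q^5] = 1·0 + 4·1 + 6·2 + 4·3 + 1·2 = 30.

30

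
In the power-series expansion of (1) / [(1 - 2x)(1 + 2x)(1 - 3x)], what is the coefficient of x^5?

Partial fractions give a closed form: a_n = (-1)·2^n + (1/5)·(-2)^n + (9/5)·3^n.
At n = 5: a_5 = 399.

399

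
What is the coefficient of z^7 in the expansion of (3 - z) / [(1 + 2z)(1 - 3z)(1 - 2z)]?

10088

Partial fractions give a closed form: a_n = (7/10)·(-2)^n + (24/5)·3^n + (-5/2)·2^n.
At n = 7: a_7 = 10088.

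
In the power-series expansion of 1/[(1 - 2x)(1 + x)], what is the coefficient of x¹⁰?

Partial fractions give a closed form: a_n = (2/3)·2^n + (1/3)·(-1)^n.
At n = 10: a_10 = 683.

683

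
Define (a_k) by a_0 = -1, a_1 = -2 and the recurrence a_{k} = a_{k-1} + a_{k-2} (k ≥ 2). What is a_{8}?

The ordinary generating function has denominator 1 - y - y^2.
Iterating the recurrence: a_0,…,a_{8} = -1, -2, -3, -5, -8, -13, -21, -34, -55.

-55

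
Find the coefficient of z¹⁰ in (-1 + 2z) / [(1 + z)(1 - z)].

-1

Partial fractions give a closed form: a_n = (-3/2)·(-1)^n + (1/2)·1^n.
At n = 10: a_10 = -1.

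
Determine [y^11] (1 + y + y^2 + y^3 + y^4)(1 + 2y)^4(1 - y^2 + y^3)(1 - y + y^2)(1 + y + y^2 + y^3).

(1 + y + y^2 + y^3 + y^4) has coefficients 1,1,1,1,1 for degrees 0…4.
(1 + 2y)^4 has coefficients 1,8,24,32,16,0,0,0,0,0,0,0 for degrees 0…11.
Multiplying by (1 - y^2 + y^3) gives running coefficients 1,8,23,25,0,-8,16,16,0,0,0,0 for degrees 0…11.
Multiplying by (1 - y + y^2) gives running coefficients 1,7,16,10,-2,17,24,-8,0,16,0,0 for degrees 0…11.
Finally multiplying by (1 + y + y^2 + y^3), the product of all factors after the first has coefficients 1,8,24,34,31,41,49,31,33,32,8,16 for degrees 0…11.
[y^11] = 1·16 + 1·8 + 1·32 + 1·33 + 1·31 = 120.

120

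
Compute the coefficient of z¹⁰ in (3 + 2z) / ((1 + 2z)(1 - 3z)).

The denominator gives the recurrence a_n = a_(n−1) + 6a_(n−2) for n ≥ 3; the numerator fixes a_0 = 3, a_1 = 5, a_2 = 23.
Iterating: 3, 5, 23, 53, 191, 509, 1655, 4709, 14639, 42893, 130727, so a_10 = 130727.

130727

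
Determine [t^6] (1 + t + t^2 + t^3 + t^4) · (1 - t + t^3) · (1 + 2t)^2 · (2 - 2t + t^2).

(1 + t + t^2 + t^3 + t^4) has coefficients 1,1,1,1,1 for degrees 0…4.
(1 - t + t^3) has coefficients 1,-1,0,1,0,0,0 for degrees 0…6.
Multiplying by (1 + 2t)^2 gives running coefficients 1,3,0,-3,4,4,0 for degrees 0…6.
Finally multiplying by (2 - 2t + t^2), the product of all factors after the first has coefficients 2,4,-5,-3,14,-3,-4 for degrees 0…6.
[t^6] = 1·(-4) + 1·(-3) + 1·14 + 1·(-3) + 1·(-5) = -1.

-1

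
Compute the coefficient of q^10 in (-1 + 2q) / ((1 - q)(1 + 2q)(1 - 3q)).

-18261

Partial fractions give a closed form: a_n = (-1/6)·1^n + (-8/15)·(-2)^n + (-3/10)·3^n.
At n = 10: a_10 = -18261.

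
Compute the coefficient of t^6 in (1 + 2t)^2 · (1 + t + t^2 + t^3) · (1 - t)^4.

(1 + 2t)^2 has coefficients 1,4,4 for degrees 0…2.
(1 + t + t^2 + t^3) has coefficients 1,1,1,1,0,0,0 for degrees 0…6.
Finally multiplying by (1 - t)^4, the product of all factors after the first has coefficients 1,-3,3,-1,-1,3,-3 for degrees 0…6.
[t^6] = 1·(-3) + 4·3 + 4·(-1) = 5.

5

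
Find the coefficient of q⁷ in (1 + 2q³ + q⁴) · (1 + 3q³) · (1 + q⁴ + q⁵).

8

(1 + 2q³ + q⁴) has coefficients 1,0,0,2,1 for degrees 0…4.
(1 + 3q³) has coefficients 1,0,0,3,0,0,0,0 for degrees 0…7.
Finally multiplying by (1 + q⁴ + q⁵), the product of all factors after the first has coefficients 1,0,0,3,1,1,0,3 for degrees 0…7.
[q⁷] = 1·3 + 2·1 + 1·3 = 8.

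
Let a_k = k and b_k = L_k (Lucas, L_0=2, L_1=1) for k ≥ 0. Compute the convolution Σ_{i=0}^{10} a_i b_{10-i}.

The convolution is the x^10 coefficient of A(x)B(x).
Σ = 0·123 + 1·76 + 2·47 + 3·29 + 4·18 + 5·11 + 6·7 + 7·4 + 8·3 + 9·1 + 10·2 = 507.

507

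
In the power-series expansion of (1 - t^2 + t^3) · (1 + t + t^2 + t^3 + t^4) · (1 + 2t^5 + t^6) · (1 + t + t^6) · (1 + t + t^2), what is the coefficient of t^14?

(1 - t^2 + t^3) has coefficients 1,0,-1,1 for degrees 0…3.
(1 + t + t^2 + t^3 + t^4) has coefficients 1,1,1,1,1,0,0,0,0,0,0,0,0,0,0 for degrees 0…14.
Multiplying by (1 + 2t^5 + t^6) gives running coefficients 1,1,1,1,1,2,3,3,3,3,1,0,0,0,0 for degrees 0…14.
Multiplying by (1 + t + t^6) gives running coefficients 1,2,2,2,2,3,6,7,7,7,5,3,3,3,3 for degrees 0…14.
Finally multiplying by (1 + t + t^2), the product of all factors after the first has coefficients 1,3,5,6,6,7,11,16,20,21,19,15,11,9,9 for degrees 0…14.
[t^14] = 1·9 − 1·11 + 1·15 = 13.

13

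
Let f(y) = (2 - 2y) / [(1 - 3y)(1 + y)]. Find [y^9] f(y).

19682

Partial fractions give a closed form: a_n = (1)·3^n + (1)·(-1)^n.
At n = 9: a_9 = 19682.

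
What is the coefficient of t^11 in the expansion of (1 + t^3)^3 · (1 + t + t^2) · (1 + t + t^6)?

5

(1 + t^3)^3 has coefficients 1,0,0,3,0,0,3,0,0,1 for degrees 0…9.
(1 + t + t^2) has coefficients 1,1,1,0,0,0,0,0,0,0,0,0 for degrees 0…11.
Finally multiplying by (1 + t + t^6), the product of all factors after the first has coefficients 1,2,2,1,0,0,1,1,1,0,0,0 for degrees 0…11.
[t^11] = 1·0 + 3·1 + 3·0 + 1·2 = 5.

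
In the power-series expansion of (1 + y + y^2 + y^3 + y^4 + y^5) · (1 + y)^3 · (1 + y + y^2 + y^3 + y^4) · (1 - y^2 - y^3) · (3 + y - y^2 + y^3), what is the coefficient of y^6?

-24

(1 + y + y^2 + y^3 + y^4 + y^5) has coefficients 1,1,1,1,1,1 for degrees 0…5.
(1 + y)^3 has coefficients 1,3,3,1,0,0,0 for degrees 0…6.
Multiplying by (1 + y + y^2 + y^3 + y^4) gives running coefficients 1,4,7,8,8,7,4 for degrees 0…6.
Multiplying by (1 - y^2 - y^3) gives running coefficients 1,4,6,3,-3,-8,-12 for degrees 0…6.
Finally multiplying by (3 + y - y^2 + y^3), the product of all factors after the first has coefficients 3,13,21,12,-8,-24,-38 for degrees 0…6.
[y^6] = 1·(-38) + 1·(-24) + 1·(-8) + 1·12 + 1·21 + 1·13 = -24.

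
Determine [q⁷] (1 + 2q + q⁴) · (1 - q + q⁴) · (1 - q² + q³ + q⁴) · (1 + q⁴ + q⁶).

(1 + 2q + q⁴) has coefficients 1,2,0,0,1 for degrees 0…4.
(1 - q + q⁴) has coefficients 1,-1,0,0,1,0,0,0 for degrees 0…7.
Multiplying by (1 - q² + q³ + q⁴) gives running coefficients 1,-1,-1,2,1,-1,-1,1 for degrees 0…7.
Finally multiplying by (1 + q⁴ + q⁶), the product of all factors after the first has coefficients 1,-1,-1,2,2,-2,-1,2 for degrees 0…7.
[q⁷] = 1·2 + 2·(-1) + 1·2 = 2.

2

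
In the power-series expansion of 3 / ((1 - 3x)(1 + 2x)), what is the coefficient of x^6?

1389

The denominator gives the recurrence a_n = a_(n−1) + 6a_(n−2) for n ≥ 2; the numerator fixes a_0 = 3, a_1 = 3.
Iterating: 3, 3, 21, 39, 165, 399, 1389, so a_6 = 1389.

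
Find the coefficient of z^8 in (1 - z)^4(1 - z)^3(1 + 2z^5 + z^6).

(1 - z)^4 has coefficients 1,-4,6,-4,1 for degrees 0…4.
(1 - z)^3 has coefficients 1,-3,3,-1,0,0,0,0,0 for degrees 0…8.
Finally multiplying by (1 + 2z^5 + z^6), the product of all factors after the first has coefficients 1,-3,3,-1,0,2,-5,3,1 for degrees 0…8.
[z^8] = 1·1 − 4·3 + 6·(-5) − 4·2 + 1·0 = -49.

-49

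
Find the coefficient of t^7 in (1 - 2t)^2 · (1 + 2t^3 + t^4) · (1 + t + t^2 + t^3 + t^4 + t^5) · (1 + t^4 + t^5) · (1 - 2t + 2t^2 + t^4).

8

(1 - 2t)^2 has coefficients 1,-4,4 for degrees 0…2.
(1 + 2t^3 + t^4) has coefficients 1,0,0,2,1,0,0,0 for degrees 0…7.
Multiplying by (1 + t + t^2 + t^3 + t^4 + t^5) gives running coefficients 1,1,1,3,4,4,3,3 for degrees 0…7.
Multiplying by (1 + t^4 + t^5) gives running coefficients 1,1,1,3,5,6,5,7 for degrees 0…7.
Finally multiplying by (1 - 2t + 2t^2 + t^4), the product of all factors after the first has coefficients 1,-1,1,3,2,3,4,12 for degrees 0…7.
[t^7] = 1·12 − 4·4 + 4·3 = 8.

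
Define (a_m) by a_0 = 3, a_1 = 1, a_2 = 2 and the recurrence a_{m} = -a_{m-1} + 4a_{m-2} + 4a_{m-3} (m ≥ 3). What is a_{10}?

-338

The ordinary generating function has denominator 1 + y - 4y^2 - 4y^3.
Iterating the recurrence: a_0,…,a_{10} = 3, 1, 2, 14, -2, 66, -18, 274, -82, 1106, -338.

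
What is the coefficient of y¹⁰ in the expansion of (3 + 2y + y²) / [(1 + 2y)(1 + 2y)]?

25856

The denominator gives the recurrence a_n = −4a_(n−1) − 4a_(n−2) for n ≥ 3; the numerator fixes a_0 = 3, a_1 = -10, a_2 = 29.
Iterating: 3, -10, 29, -76, 188, -448, 1040, -2368, 5312, -11776, 25856, so a_10 = 25856.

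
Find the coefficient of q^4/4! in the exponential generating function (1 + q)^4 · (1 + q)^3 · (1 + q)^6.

17160

The EGF product rule gives c_4 = Σ_{k_1+k_2+k_3=4} C(4; k_1,k_2,k_3) · ∏ g_i(k_i), where (1+q)^4 gives the falling factorial (4)_k; (1+q)^3 gives the falling factorial (3)_k; (1+q)^6 gives the falling factorial (6)_k.
g_1(k) for k = 0…4: 1, 4, 12, 24, 24.
g_2(k) for k = 0…4: 1, 3, 6, 6, 0.
g_3(k) for k = 0…4: 1, 6, 30, 120, 360.
First combine the last two factors: h(k) = Σ_j C(k,j)·g_2(j)·g_3(k−j) for k = 0…4: 1, 9, 72, 504, 3024.
c_4 = Σ_k C(4,k)·g_1(k)·h(4−k) = 1·1·3024 + 4·4·504 + 6·12·72 + 4·24·9 + 1·24·1 = 3024 + 8064 + 5184 + 864 + 24 = 17160.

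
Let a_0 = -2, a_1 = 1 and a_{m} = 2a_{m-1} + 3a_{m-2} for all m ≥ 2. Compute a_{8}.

-1642

The ordinary generating function has denominator 1 - 2z - 3z^2.
Iterating the recurrence: a_0,…,a_{8} = -2, 1, -4, -5, -22, -59, -184, -545, -1642.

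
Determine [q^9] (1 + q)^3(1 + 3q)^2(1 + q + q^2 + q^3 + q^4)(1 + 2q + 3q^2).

357

(1 + q)^3 has coefficients 1,3,3,1 for degrees 0…3.
(1 + 3q)^2 has coefficients 1,6,9,0,0,0,0,0,0,0 for degrees 0…9.
Multiplying by (1 + q + q^2 + q^3 + q^4) gives running coefficients 1,7,16,16,16,15,9,0,0,0 for degrees 0…9.
Finally multiplying by (1 + 2q + 3q^2), the product of all factors after the first has coefficients 1,9,33,69,96,95,87,63,27,0 for degrees 0…9.
[q^9] = 1·0 + 3·27 + 3·63 + 1·87 = 357.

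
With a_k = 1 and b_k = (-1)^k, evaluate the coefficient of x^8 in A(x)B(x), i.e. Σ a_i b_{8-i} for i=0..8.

1

Write out a_i and b_{8-i} for i = 0,…,8 and sum the products.
Σ = 1·1 + 1·(-1) + 1·1 + 1·(-1) + 1·1 + 1·(-1) + 1·1 + 1·(-1) + 1·1 = 1.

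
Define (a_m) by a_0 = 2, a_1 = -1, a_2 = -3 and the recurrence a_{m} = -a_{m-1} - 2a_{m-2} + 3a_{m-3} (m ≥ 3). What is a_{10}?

The ordinary generating function has denominator 1 + x + 2x^2 - 3x^3.
Iterating the recurrence: a_0,…,a_{10} = 2, -1, -3, 11, -8, -23, 72, -50, -163, 479, -303.

-303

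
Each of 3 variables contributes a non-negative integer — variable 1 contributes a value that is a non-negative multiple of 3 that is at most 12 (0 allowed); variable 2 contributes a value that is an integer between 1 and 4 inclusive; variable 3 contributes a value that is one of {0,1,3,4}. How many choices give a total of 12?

The generating function for the choices is (1 + z^3 + z^6 + z^9 + z^12)·(z + z^2 + z^3 + z^4)·(1 + z + z^3 + z^4); the count is [z^12].
(1 + z^3 + z^6 + z^9 + z^12) has coefficients 1,0,0,1,0,0,1,0,0,1,0,0,1 for degrees 0…12.
(z + z^2 + z^3 + z^4) has coefficients 0,1,1,1,1,0,0,0,0,0,0,0,0 for degrees 0…12.
Finally multiplying by (1 + z + z^3 + z^4), the product of all factors after the first has coefficients 0,1,2,2,3,3,2,2,1,0,0,0,0 for degrees 0…12.
[z^12] = 1·0 + 1·0 + 1·2 + 1·2 + 1·0 = 4.

4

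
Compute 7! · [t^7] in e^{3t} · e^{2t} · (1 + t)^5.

3838000

The EGF product rule gives c_7 = Σ_{k_1+k_2+k_3=7} C(7; k_1,k_2,k_3) · ∏ g_i(k_i), where e^{3t} gives (3)^k; e^{2t} gives (2)^k; (1+t)^5 gives the falling factorial (5)_k.
g_1(k) for k = 0…7: 1, 3, 9, 27, 81, 243, 729, 2187.
g_2(k) for k = 0…7: 1, 2, 4, 8, 16, 32, 64, 128.
g_3(k) for k = 0…7: 1, 5, 20, 60, 120, 120, 0, 0.
First combine the last two factors: h(k) = Σ_j C(k,j)·g_2(j)·g_3(k−j) for k = 0…7: 1, 7, 44, 248, 1256, 5752, 24064, 93088.
c_7 = Σ_k C(7,k)·g_1(k)·h(7−k) = 1·1·93088 + 7·3·24064 + 21·9·5752 + 35·27·1256 + 35·81·248 + 21·243·44 + 7·729·7 + 1·2187·1 = 93088 + 505344 + 1087128 + 1186920 + 703080 + 224532 + 35721 + 2187 = 3838000.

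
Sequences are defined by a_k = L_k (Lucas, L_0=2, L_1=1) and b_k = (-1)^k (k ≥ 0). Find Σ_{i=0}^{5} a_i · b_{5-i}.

4

This is [x^5] in the product of the two ordinary generating functions.
Σ = 2·(-1) + 1·1 + 3·(-1) + 4·1 + 7·(-1) + 11·1 = 4.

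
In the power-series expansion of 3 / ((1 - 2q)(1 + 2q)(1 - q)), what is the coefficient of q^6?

255

Partial fractions give a closed form: a_n = (3)·2^n + (1)·(-2)^n + (-1)·1^n.
At n = 6: a_6 = 255.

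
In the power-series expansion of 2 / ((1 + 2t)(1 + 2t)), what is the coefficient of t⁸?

4608

The denominator gives the recurrence a_n = −4a_(n−1) − 4a_(n−2) for n ≥ 2; the numerator fixes a_0 = 2, a_1 = -8.
Iterating: 2, -8, 24, -64, 160, -384, 896, -2048, 4608, so a_8 = 4608.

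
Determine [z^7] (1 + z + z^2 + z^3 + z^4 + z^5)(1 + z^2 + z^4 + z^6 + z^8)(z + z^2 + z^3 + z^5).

11

(1 + z + z^2 + z^3 + z^4 + z^5) has coefficients 1,1,1,1,1,1 for degrees 0…5.
(1 + z^2 + z^4 + z^6 + z^8) has coefficients 1,0,1,0,1,0,1,0 for degrees 0…7.
Finally multiplying by (z + z^2 + z^3 + z^5), the product of all factors after the first has coefficients 0,1,1,2,1,3,1,3 for degrees 0…7.
[z^7] = 1·3 + 1·1 + 1·3 + 1·1 + 1·2 + 1·1 = 11.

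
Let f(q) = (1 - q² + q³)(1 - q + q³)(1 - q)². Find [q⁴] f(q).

(1 - q² + q³) has coefficients 1,0,-1,1 for degrees 0…3.
(1 - q + q³) has coefficients 1,-1,0,1,0 for degrees 0…4.
Finally multiplying by (1 - q)², the product of all factors after the first has coefficients 1,-3,3,0,-2 for degrees 0…4.
[q⁴] = 1·(-2) − 1·3 + 1·(-3) = -8.

-8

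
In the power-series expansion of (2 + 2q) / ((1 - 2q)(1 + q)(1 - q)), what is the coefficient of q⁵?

126

The denominator gives the recurrence a_n = 2a_(n−1) + a_(n−2) − 2a_(n−3) for n ≥ 3; the numerator fixes a_0 = 2, a_1 = 6, a_2 = 14.
Iterating: 2, 6, 14, 30, 62, 126, so a_5 = 126.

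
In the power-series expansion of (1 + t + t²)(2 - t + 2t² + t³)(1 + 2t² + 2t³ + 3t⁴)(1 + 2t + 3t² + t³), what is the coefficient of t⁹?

86

(1 + t + t²) has coefficients 1,1,1 for degrees 0…2.
(2 - t + 2t² + t³) has coefficients 2,-1,2,1,0,0,0,0,0,0 for degrees 0…9.
Multiplying by (1 + 2t² + 2t³ + 3t⁴) gives running coefficients 2,-1,6,3,8,3,8,3,0,0 for degrees 0…9.
Finally multiplying by (1 + 2t + 3t² + t³), the product of all factors after the first has coefficients 2,3,10,14,31,34,41,36,33,17 for degrees 0…9.
[t⁹] = 1·17 + 1·33 + 1·36 = 86.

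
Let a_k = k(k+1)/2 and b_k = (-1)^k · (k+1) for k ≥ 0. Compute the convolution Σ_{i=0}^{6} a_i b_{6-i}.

6

Write out a_i and b_{6-i} for i = 0,…,6 and sum the products.
Σ = 0·7 + 1·(-6) + 3·5 + 6·(-4) + 10·3 + 15·(-2) + 21·1 = 6.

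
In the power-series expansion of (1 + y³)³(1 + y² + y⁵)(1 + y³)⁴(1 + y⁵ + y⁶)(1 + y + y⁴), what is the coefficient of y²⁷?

102

(1 + y³)³ has coefficients 1,0,0,3,0,0,3,0,0,1 for degrees 0…9.
(1 + y² + y⁵) has coefficients 1,0,1,0,0,1,0,0,0,0,0,0,0,0,0,0,0,0,0,0,0,0,0,0,0,0,0,0 for degrees 0…27.
Multiplying by (1 + y³)⁴ gives running coefficients 1,0,1,4,0,5,6,0,10,4,0,10,1,0,5,0,0,1,0,0,0,0,0,0,0,0,0,0 for degrees 0…27.
Multiplying by (1 + y⁵ + y⁶) gives running coefficients 1,0,1,4,0,6,7,1,15,8,5,21,7,10,19,4,10,12,1,5,5,0,1,1,0,0,0,0 for degrees 0…27.
Finally multiplying by (1 + y + y⁴), the product of all factors after the first has coefficients 1,1,1,5,5,6,14,12,16,29,20,27,43,25,34,44,21,32,32,10,20,17,2,7,6,0,1,1 for degrees 0…27.
[y²⁷] = 1·1 + 3·6 + 3·17 + 1·32 = 102.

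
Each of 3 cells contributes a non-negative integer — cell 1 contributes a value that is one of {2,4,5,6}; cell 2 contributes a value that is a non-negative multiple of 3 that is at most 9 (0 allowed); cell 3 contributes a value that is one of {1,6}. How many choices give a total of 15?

The generating function for the choices is (z² + z⁴ + z⁵ + z⁶)·(1 + z³ + z⁶ + z⁹)·(z + z⁶); the count is [z¹⁵].
(z² + z⁴ + z⁵ + z⁶) has coefficients 0,0,1,0,1,1,1 for degrees 0…6.
(1 + z³ + z⁶ + z⁹) has coefficients 1,0,0,1,0,0,1,0,0,1,0,0,0,0,0,0 for degrees 0…15.
Finally multiplying by (z + z⁶), the product of all factors after the first has coefficients 0,1,0,0,1,0,1,1,0,1,1,0,1,0,0,1 for degrees 0…15.
[z¹⁵] = 1·0 + 1·0 + 1·1 + 1·1 = 2.

2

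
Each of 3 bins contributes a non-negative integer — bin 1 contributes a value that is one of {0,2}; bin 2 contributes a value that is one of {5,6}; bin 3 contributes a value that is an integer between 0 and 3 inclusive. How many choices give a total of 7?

The generating function for the choices is (1 + y²)·(y⁵ + y⁶)·(1 + y + y² + y³); the count is [y⁷].
(1 + y²) has coefficients 1,0,1 for degrees 0…2.
(y⁵ + y⁶) has coefficients 0,0,0,0,0,1,1,0 for degrees 0…7.
Finally multiplying by (1 + y + y² + y³), the product of all factors after the first has coefficients 0,0,0,0,0,1,2,2 for degrees 0…7.
[y⁷] = 1·2 + 1·1 = 3.

3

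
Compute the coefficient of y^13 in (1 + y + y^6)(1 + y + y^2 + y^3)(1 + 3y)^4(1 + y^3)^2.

874

(1 + y + y^6) has coefficients 1,1,0,0,0,0,1 for degrees 0…6.
(1 + y + y^2 + y^3) has coefficients 1,1,1,1,0,0,0,0,0,0,0,0,0,0 for degrees 0…13.
Multiplying by (1 + 3y)^4 gives running coefficients 1,13,67,175,255,243,189,81,0,0,0,0,0,0 for degrees 0…13.
Finally multiplying by (1 + y^3)^2, the product of all factors after the first has coefficients 1,13,67,177,281,377,540,604,553,553,417,243,189,81 for degrees 0…13.
[y^13] = 1·81 + 1·189 + 1·604 = 874.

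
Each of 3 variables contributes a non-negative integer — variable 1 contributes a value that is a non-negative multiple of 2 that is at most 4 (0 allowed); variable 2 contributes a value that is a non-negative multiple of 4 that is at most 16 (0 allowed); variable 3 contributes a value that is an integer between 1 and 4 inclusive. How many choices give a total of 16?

The generating function for the choices is (1 + t^2 + t^4)·(1 + t^4 + t^8 + t^12 + t^16)·(t + t^2 + t^3 + t^4); the count is [t^16].
(1 + t^2 + t^4) has coefficients 1,0,1,0,1 for degrees 0…4.
(1 + t^4 + t^8 + t^12 + t^16) has coefficients 1,0,0,0,1,0,0,0,1,0,0,0,1,0,0,0,1 for degrees 0…16.
Finally multiplying by (t + t^2 + t^3 + t^4), the product of all factors after the first has coefficients 0,1,1,1,1,1,1,1,1,1,1,1,1,1,1,1,1 for degrees 0…16.
[t^16] = 1·1 + 1·1 + 1·1 = 3.

3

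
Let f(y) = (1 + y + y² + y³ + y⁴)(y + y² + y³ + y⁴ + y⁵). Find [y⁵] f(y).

5

(1 + y + y² + y³ + y⁴) has coefficients 1,1,1,1,1 for degrees 0…4.
(y + y² + y³ + y⁴ + y⁵) has coefficients 0,1,1,1,1,1 for degrees 0…5.
[y⁵] = 1·1 + 1·1 + 1·1 + 1·1 + 1·1 = 5.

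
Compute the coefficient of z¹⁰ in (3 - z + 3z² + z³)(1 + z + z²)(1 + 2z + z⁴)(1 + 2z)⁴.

(3 - z + 3z² + z³) has coefficients 3,-1,3,1 for degrees 0…3.
(1 + z + z²) has coefficients 1,1,1,0,0,0,0,0,0,0,0 for degrees 0…10.
Multiplying by (1 + 2z + z⁴) gives running coefficients 1,3,3,2,1,1,1,0,0,0,0 for degrees 0…10.
Finally multiplying by (1 + 2z)⁴, the product of all factors after the first has coefficients 1,11,51,130,201,201,145,96,72,48,16 for degrees 0…10.
[z¹⁰] = 3·16 − 1·48 + 3·72 + 1·96 = 312.

312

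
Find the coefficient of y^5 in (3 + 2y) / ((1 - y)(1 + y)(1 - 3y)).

Partial fractions give a closed form: a_n = (-5/4)·1^n + (1/8)·(-1)^n + (33/8)·3^n.
At n = 5: a_5 = 1001.

1001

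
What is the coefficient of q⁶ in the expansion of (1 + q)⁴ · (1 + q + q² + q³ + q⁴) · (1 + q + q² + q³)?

(1 + q)⁴ has coefficients 1,4,6,4,1 for degrees 0…4.
(1 + q + q² + q³ + q⁴) has coefficients 1,1,1,1,1,0,0 for degrees 0…6.
Finally multiplying by (1 + q + q² + q³), the product of all factors after the first has coefficients 1,2,3,4,4,3,2 for degrees 0…6.
[q⁶] = 1·2 + 4·3 + 6·4 + 4·4 + 1·3 = 57.

57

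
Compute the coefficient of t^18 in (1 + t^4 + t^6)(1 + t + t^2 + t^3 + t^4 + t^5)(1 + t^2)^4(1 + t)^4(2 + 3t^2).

(1 + t^4 + t^6) has coefficients 1,0,0,0,1,0,1 for degrees 0…6.
(1 + t + t^2 + t^3 + t^4 + t^5) has coefficients 1,1,1,1,1,1,0,0,0,0,0,0,0,0,0,0,0,0,0 for degrees 0…18.
Multiplying by (1 + t^2)^4 gives running coefficients 1,1,5,5,11,11,14,14,11,11,5,5,1,1,0,0,0,0,0 for degrees 0…18.
Multiplying by (1 + t)^4 gives running coefficients 1,5,15,35,66,106,149,185,206,206,185,149,106,66,35,15,5,1,0 for degrees 0…18.
Finally multiplying by (2 + 3t^2), the product of all factors after the first has coefficients 2,10,33,85,177,317,496,688,859,967,988,916,767,579,388,228,115,47,15 for degrees 0…18.
[t^18] = 1·15 + 1·388 + 1·767 = 1170.

1170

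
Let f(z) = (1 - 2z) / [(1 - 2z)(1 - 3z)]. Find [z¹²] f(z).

531441

Partial fractions give a closed form: a_n = (1)·3^n.
At n = 12: a_12 = 531441.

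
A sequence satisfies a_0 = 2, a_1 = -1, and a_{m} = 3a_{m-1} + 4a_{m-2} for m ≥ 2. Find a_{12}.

The ordinary generating function has denominator 1 - 3t - 4t^2.
Iterating the recurrence: a_0,…,a_{12} = 2, -1, 5, 11, 53, 203, 821, 3275, 13109, 52427, 209717, 838859, 3355445.

3355445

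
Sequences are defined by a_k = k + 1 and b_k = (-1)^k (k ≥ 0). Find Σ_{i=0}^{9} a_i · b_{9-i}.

Write out a_i and b_{9-i} for i = 0,…,9 and sum the products.
Σ = 1·(-1) + 2·1 + 3·(-1) + 4·1 + 5·(-1) + 6·1 + 7·(-1) + 8·1 + 9·(-1) + 10·1 = 5.

5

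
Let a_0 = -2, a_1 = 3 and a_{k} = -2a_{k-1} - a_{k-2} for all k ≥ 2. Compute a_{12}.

The ordinary generating function has denominator 1 + 2t + t^2.
Iterating the recurrence: a_0,…,a_{12} = -2, 3, -4, 5, -6, 7, -8, 9, -10, 11, -12, 13, -14.

-14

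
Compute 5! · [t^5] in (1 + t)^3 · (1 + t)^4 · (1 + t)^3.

The EGF product rule gives c_5 = Σ_{k_1+k_2+k_3=5} C(5; k_1,k_2,k_3) · ∏ g_i(k_i), where (1+t)^3 gives the falling factorial (3)_k; (1+t)^4 gives the falling factorial (4)_k; (1+t)^3 gives the falling factorial (3)_k.
g_1(k) for k = 0…5: 1, 3, 6, 6, 0, 0.
g_2(k) for k = 0…5: 1, 4, 12, 24, 24, 0.
g_3(k) for k = 0…5: 1, 3, 6, 6, 0, 0.
First combine the last two factors: h(k) = Σ_j C(k,j)·g_2(j)·g_3(k−j) for k = 0…5: 1, 7, 42, 210, 840, 2520.
c_5 = Σ_k C(5,k)·g_1(k)·h(5−k) = 1·1·2520 + 5·3·840 + 10·6·210 + 10·6·42 = 2520 + 12600 + 12600 + 2520 = 30240.

30240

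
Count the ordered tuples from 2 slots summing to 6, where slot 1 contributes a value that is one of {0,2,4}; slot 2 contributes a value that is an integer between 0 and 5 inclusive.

2

The generating function for the choices is (1 + q^2 + q^4)·(1 + q + q^2 + q^3 + q^4 + q^5); the count is [q^6].
(1 + q^2 + q^4) has coefficients 1,0,1,0,1 for degrees 0…4.
(1 + q + q^2 + q^3 + q^4 + q^5) has coefficients 1,1,1,1,1,1,0 for degrees 0…6.
[q^6] = 1·0 + 1·1 + 1·1 = 2.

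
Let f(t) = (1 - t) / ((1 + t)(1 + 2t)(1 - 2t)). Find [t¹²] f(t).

6826

Partial fractions give a closed form: a_n = (-2/3)·(-1)^n + (3/2)·(-2)^n + (1/6)·2^n.
At n = 12: a_12 = 6826.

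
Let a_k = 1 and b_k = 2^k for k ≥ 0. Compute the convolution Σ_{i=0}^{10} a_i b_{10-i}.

2047

This is [x^10] in the product of the two ordinary generating functions.
Σ = 1·1024 + 1·512 + 1·256 + 1·128 + 1·64 + 1·32 + 1·16 + 1·8 + 1·4 + 1·2 + 1·1 = 2047.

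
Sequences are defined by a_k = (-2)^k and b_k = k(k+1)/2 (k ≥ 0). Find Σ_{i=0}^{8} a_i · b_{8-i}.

-24

This is [x^8] in the product of the two ordinary generating functions.
Σ = 1·36 − 2·28 + 4·21 − 8·15 + 16·10 − 32·6 + 64·3 − 128·1 + 256·0 = -24.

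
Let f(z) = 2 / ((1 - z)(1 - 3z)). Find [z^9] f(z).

The denominator gives the recurrence a_n = 4a_(n−1) − 3a_(n−2) for n ≥ 2; the numerator fixes a_0 = 2, a_1 = 8.
Iterating: 2, 8, 26, 80, 242, 728, 2186, 6560, 19682, 59048, so a_9 = 59048.

59048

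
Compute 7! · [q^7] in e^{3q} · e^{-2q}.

The EGF product rule gives c_7 = Σ_{k_1+k_2=7} C(7; k_1,k_2) · ∏ g_i(k_i), where e^{3q} gives (3)^k; e^{-2q} gives (-2)^k.
g_1(k) for k = 0…7: 1, 3, 9, 27, 81, 243, 729, 2187.
g_2(k) for k = 0…7: 1, -2, 4, -8, 16, -32, 64, -128.
c_7 = Σ_k C(7,k)·g_1(k)·g_2(7−k) = 1·1·(-128) + 7·3·64 + 21·9·(-32) + 35·27·16 + 35·81·(-8) + 21·243·4 + 7·729·(-2) + 1·2187·1 = −128 + 1344 − 6048 + 15120 − 22680 + 20412 − 10206 + 2187 = 1.

1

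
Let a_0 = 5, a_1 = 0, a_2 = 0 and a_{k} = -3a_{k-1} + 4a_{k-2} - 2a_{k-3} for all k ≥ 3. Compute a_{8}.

The ordinary generating function has denominator 1 + 3x - 4x^2 + 2x^3.
Iterating the recurrence: a_0,…,a_{8} = 5, 0, 0, -10, 30, -130, 530, -2170, 8890.

8890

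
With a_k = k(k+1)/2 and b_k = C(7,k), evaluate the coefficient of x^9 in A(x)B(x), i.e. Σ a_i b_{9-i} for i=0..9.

2400

This is [x^9] in the product of the two ordinary generating functions.
Σ = 0·0 + 1·0 + 3·1 + 6·7 + 10·21 + 15·35 + 21·35 + 28·21 + 36·7 + 45·1 = 2400.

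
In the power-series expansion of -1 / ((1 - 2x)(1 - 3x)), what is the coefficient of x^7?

-6305

The denominator gives the recurrence a_n = 5a_(n−1) − 6a_(n−2) for n ≥ 2; the numerator fixes a_0 = -1, a_1 = -5.
Iterating: -1, -5, -19, -65, -211, -665, -2059, -6305, so a_7 = -6305.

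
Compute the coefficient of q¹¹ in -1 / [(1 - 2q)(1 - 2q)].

The denominator gives the recurrence a_n = 4a_(n−1) − 4a_(n−2) for n ≥ 2; the numerator fixes a_0 = -1, a_1 = -4.
Iterating: -1, -4, -12, -32, -80, -192, -448, -1024, -2304, -5120, -11264, -24576, so a_11 = -24576.

-24576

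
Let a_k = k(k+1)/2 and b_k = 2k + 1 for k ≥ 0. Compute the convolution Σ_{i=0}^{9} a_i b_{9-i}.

825

The convolution is the t^9 coefficient of A(t)B(t).
Σ = 0·19 + 1·17 + 3·15 + 6·13 + 10·11 + 15·9 + 21·7 + 28·5 + 36·3 + 45·1 = 825.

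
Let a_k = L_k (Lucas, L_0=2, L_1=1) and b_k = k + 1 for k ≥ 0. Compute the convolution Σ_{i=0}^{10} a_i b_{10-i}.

This is [x^10] in the product of the two ordinary generating functions.
Σ = 2·11 + 1·10 + 3·9 + 4·8 + 7·7 + 11·6 + 18·5 + 29·4 + 47·3 + 76·2 + 123·1 = 828.

828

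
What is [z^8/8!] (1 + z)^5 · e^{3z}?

2180601

The EGF product rule gives c_8 = Σ_{k_1+k_2=8} C(8; k_1,k_2) · ∏ g_i(k_i), where (1+z)^5 gives the falling factorial (5)_k; e^{3z} gives (3)^k.
g_1(k) for k = 0…8: 1, 5, 20, 60, 120, 120, 0, 0, 0.
g_2(k) for k = 0…8: 1, 3, 9, 27, 81, 243, 729, 2187, 6561.
c_8 = Σ_k C(8,k)·g_1(k)·g_2(8−k) = 1·1·6561 + 8·5·2187 + 28·20·729 + 56·60·243 + 70·120·81 + 56·120·27 = 6561 + 87480 + 408240 + 816480 + 680400 + 181440 = 2180601.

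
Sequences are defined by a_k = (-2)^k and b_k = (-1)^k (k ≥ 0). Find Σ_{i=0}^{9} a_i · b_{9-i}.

-1023

This is [x^9] in the product of the two ordinary generating functions.
Σ = 1·(-1) − 2·1 + 4·(-1) − 8·1 + 16·(-1) − 32·1 + 64·(-1) − 128·1 + 256·(-1) − 512·1 = -1023.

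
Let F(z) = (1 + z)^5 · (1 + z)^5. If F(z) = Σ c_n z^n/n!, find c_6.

The EGF product rule gives c_6 = Σ_{k_1+k_2=6} C(6; k_1,k_2) · ∏ g_i(k_i), where (1+z)^5 gives the falling factorial (5)_k; (1+z)^5 gives the falling factorial (5)_k.
g_1(k) for k = 0…6: 1, 5, 20, 60, 120, 120, 0.
g_2(k) for k = 0…6: 1, 5, 20, 60, 120, 120, 0.
c_6 = Σ_k C(6,k)·g_1(k)·g_2(6−k) = 6·5·120 + 15·20·120 + 20·60·60 + 15·120·20 + 6·120·5 = 3600 + 36000 + 72000 + 36000 + 3600 = 151200.

151200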